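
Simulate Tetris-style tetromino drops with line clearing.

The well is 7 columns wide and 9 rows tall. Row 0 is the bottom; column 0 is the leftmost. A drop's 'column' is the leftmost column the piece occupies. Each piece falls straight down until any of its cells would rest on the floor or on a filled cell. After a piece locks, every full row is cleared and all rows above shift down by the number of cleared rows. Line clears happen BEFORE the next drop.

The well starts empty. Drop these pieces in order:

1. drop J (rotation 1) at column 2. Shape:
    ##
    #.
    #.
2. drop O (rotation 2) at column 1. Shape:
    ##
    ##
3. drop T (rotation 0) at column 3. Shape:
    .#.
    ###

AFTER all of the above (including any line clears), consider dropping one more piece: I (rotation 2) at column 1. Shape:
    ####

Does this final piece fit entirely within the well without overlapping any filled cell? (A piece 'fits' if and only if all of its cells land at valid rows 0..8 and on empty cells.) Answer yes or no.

Drop 1: J rot1 at col 2 lands with bottom-row=0; cleared 0 line(s) (total 0); column heights now [0 0 3 3 0 0 0], max=3
Drop 2: O rot2 at col 1 lands with bottom-row=3; cleared 0 line(s) (total 0); column heights now [0 5 5 3 0 0 0], max=5
Drop 3: T rot0 at col 3 lands with bottom-row=3; cleared 0 line(s) (total 0); column heights now [0 5 5 4 5 4 0], max=5
Test piece I rot2 at col 1 (width 4): heights before test = [0 5 5 4 5 4 0]; fits = True

Answer: yes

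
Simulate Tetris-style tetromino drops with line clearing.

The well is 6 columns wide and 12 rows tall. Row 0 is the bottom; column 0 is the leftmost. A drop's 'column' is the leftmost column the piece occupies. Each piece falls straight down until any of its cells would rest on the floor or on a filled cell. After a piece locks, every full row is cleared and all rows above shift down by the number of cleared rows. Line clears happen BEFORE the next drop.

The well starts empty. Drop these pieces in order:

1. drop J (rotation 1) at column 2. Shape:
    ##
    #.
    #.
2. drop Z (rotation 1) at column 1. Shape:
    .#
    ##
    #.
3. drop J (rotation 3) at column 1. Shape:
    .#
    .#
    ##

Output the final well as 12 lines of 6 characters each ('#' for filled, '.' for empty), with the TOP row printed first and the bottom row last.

Drop 1: J rot1 at col 2 lands with bottom-row=0; cleared 0 line(s) (total 0); column heights now [0 0 3 3 0 0], max=3
Drop 2: Z rot1 at col 1 lands with bottom-row=2; cleared 0 line(s) (total 0); column heights now [0 4 5 3 0 0], max=5
Drop 3: J rot3 at col 1 lands with bottom-row=5; cleared 0 line(s) (total 0); column heights now [0 6 8 3 0 0], max=8

Answer: ......
......
......
......
..#...
..#...
.##...
..#...
.##...
.###..
..#...
..#...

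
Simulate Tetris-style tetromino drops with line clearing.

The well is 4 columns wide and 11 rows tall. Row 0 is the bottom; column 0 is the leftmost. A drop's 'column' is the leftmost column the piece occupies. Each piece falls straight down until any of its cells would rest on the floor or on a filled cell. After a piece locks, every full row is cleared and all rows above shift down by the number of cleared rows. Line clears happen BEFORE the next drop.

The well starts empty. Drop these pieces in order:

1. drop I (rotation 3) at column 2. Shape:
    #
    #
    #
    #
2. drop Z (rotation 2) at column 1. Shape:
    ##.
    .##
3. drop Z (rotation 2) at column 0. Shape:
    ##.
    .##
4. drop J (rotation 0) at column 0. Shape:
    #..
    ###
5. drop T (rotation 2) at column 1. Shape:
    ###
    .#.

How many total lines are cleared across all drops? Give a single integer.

Answer: 0

Derivation:
Drop 1: I rot3 at col 2 lands with bottom-row=0; cleared 0 line(s) (total 0); column heights now [0 0 4 0], max=4
Drop 2: Z rot2 at col 1 lands with bottom-row=4; cleared 0 line(s) (total 0); column heights now [0 6 6 5], max=6
Drop 3: Z rot2 at col 0 lands with bottom-row=6; cleared 0 line(s) (total 0); column heights now [8 8 7 5], max=8
Drop 4: J rot0 at col 0 lands with bottom-row=8; cleared 0 line(s) (total 0); column heights now [10 9 9 5], max=10
Drop 5: T rot2 at col 1 lands with bottom-row=9; cleared 0 line(s) (total 0); column heights now [10 11 11 11], max=11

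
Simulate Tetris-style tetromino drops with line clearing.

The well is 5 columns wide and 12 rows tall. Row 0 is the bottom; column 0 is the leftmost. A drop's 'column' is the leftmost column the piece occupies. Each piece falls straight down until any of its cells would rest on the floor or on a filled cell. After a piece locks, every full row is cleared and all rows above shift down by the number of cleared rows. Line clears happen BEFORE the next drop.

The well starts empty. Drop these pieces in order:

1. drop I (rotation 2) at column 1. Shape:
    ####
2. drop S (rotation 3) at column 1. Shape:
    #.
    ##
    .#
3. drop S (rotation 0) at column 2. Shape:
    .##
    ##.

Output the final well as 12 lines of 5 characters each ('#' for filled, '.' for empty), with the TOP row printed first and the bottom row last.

Answer: .....
.....
.....
.....
.....
.....
.....
...##
.###.
.##..
..#..
.####

Derivation:
Drop 1: I rot2 at col 1 lands with bottom-row=0; cleared 0 line(s) (total 0); column heights now [0 1 1 1 1], max=1
Drop 2: S rot3 at col 1 lands with bottom-row=1; cleared 0 line(s) (total 0); column heights now [0 4 3 1 1], max=4
Drop 3: S rot0 at col 2 lands with bottom-row=3; cleared 0 line(s) (total 0); column heights now [0 4 4 5 5], max=5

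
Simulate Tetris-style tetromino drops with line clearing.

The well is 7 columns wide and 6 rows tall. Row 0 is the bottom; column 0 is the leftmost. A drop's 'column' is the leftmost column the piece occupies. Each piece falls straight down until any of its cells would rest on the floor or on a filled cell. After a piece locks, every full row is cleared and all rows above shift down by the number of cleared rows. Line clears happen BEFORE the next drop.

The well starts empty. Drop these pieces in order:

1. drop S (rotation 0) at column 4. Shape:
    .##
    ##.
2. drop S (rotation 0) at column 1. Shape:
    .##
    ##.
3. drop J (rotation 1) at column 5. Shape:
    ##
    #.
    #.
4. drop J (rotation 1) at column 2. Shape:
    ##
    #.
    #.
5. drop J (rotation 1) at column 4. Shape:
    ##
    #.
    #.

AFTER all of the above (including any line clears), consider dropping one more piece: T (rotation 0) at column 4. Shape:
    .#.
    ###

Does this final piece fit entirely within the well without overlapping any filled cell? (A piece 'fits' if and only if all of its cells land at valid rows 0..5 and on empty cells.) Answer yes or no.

Drop 1: S rot0 at col 4 lands with bottom-row=0; cleared 0 line(s) (total 0); column heights now [0 0 0 0 1 2 2], max=2
Drop 2: S rot0 at col 1 lands with bottom-row=0; cleared 0 line(s) (total 0); column heights now [0 1 2 2 1 2 2], max=2
Drop 3: J rot1 at col 5 lands with bottom-row=2; cleared 0 line(s) (total 0); column heights now [0 1 2 2 1 5 5], max=5
Drop 4: J rot1 at col 2 lands with bottom-row=2; cleared 0 line(s) (total 0); column heights now [0 1 5 5 1 5 5], max=5
Drop 5: J rot1 at col 4 lands with bottom-row=3; cleared 0 line(s) (total 0); column heights now [0 1 5 5 6 6 5], max=6
Test piece T rot0 at col 4 (width 3): heights before test = [0 1 5 5 6 6 5]; fits = False

Answer: no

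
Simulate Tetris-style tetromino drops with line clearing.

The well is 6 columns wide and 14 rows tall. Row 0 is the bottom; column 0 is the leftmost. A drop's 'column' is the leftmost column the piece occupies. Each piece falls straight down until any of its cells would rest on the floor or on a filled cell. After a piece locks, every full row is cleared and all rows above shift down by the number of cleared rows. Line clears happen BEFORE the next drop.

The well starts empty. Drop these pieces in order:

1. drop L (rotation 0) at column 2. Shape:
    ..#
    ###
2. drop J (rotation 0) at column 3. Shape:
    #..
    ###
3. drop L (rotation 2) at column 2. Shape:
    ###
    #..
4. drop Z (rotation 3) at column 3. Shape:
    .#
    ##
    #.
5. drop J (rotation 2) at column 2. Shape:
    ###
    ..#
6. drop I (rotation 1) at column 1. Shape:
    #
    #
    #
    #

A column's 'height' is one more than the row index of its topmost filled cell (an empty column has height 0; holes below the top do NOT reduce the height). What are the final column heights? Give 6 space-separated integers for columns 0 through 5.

Answer: 0 4 10 10 10 3

Derivation:
Drop 1: L rot0 at col 2 lands with bottom-row=0; cleared 0 line(s) (total 0); column heights now [0 0 1 1 2 0], max=2
Drop 2: J rot0 at col 3 lands with bottom-row=2; cleared 0 line(s) (total 0); column heights now [0 0 1 4 3 3], max=4
Drop 3: L rot2 at col 2 lands with bottom-row=3; cleared 0 line(s) (total 0); column heights now [0 0 5 5 5 3], max=5
Drop 4: Z rot3 at col 3 lands with bottom-row=5; cleared 0 line(s) (total 0); column heights now [0 0 5 7 8 3], max=8
Drop 5: J rot2 at col 2 lands with bottom-row=8; cleared 0 line(s) (total 0); column heights now [0 0 10 10 10 3], max=10
Drop 6: I rot1 at col 1 lands with bottom-row=0; cleared 0 line(s) (total 0); column heights now [0 4 10 10 10 3], max=10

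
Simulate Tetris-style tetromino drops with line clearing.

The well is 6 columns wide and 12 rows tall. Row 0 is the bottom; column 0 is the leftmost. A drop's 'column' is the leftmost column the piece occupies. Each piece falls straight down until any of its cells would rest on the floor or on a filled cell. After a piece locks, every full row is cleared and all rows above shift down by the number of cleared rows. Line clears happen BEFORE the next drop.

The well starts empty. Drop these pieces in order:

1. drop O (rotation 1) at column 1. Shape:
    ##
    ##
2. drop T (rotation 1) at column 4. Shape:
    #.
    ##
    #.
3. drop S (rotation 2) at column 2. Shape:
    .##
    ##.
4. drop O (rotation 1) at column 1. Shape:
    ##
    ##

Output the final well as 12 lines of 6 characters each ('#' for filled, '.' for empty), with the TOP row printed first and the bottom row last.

Answer: ......
......
......
......
......
......
......
.##...
.####.
..###.
.##.##
.##.#.

Derivation:
Drop 1: O rot1 at col 1 lands with bottom-row=0; cleared 0 line(s) (total 0); column heights now [0 2 2 0 0 0], max=2
Drop 2: T rot1 at col 4 lands with bottom-row=0; cleared 0 line(s) (total 0); column heights now [0 2 2 0 3 2], max=3
Drop 3: S rot2 at col 2 lands with bottom-row=2; cleared 0 line(s) (total 0); column heights now [0 2 3 4 4 2], max=4
Drop 4: O rot1 at col 1 lands with bottom-row=3; cleared 0 line(s) (total 0); column heights now [0 5 5 4 4 2], max=5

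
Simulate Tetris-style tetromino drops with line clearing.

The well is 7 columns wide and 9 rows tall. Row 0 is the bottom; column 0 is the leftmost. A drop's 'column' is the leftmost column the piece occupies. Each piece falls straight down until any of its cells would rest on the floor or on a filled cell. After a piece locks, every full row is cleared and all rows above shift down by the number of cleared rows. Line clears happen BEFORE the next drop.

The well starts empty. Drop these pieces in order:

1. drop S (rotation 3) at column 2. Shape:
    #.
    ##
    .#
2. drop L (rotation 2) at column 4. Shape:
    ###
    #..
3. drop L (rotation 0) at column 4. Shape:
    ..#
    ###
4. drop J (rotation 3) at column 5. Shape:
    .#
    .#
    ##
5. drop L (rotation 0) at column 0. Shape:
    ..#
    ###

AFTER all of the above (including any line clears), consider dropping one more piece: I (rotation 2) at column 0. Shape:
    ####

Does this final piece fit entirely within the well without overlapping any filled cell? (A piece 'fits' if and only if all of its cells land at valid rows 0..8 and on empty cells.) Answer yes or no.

Answer: yes

Derivation:
Drop 1: S rot3 at col 2 lands with bottom-row=0; cleared 0 line(s) (total 0); column heights now [0 0 3 2 0 0 0], max=3
Drop 2: L rot2 at col 4 lands with bottom-row=0; cleared 0 line(s) (total 0); column heights now [0 0 3 2 2 2 2], max=3
Drop 3: L rot0 at col 4 lands with bottom-row=2; cleared 0 line(s) (total 0); column heights now [0 0 3 2 3 3 4], max=4
Drop 4: J rot3 at col 5 lands with bottom-row=4; cleared 0 line(s) (total 0); column heights now [0 0 3 2 3 5 7], max=7
Drop 5: L rot0 at col 0 lands with bottom-row=3; cleared 0 line(s) (total 0); column heights now [4 4 5 2 3 5 7], max=7
Test piece I rot2 at col 0 (width 4): heights before test = [4 4 5 2 3 5 7]; fits = True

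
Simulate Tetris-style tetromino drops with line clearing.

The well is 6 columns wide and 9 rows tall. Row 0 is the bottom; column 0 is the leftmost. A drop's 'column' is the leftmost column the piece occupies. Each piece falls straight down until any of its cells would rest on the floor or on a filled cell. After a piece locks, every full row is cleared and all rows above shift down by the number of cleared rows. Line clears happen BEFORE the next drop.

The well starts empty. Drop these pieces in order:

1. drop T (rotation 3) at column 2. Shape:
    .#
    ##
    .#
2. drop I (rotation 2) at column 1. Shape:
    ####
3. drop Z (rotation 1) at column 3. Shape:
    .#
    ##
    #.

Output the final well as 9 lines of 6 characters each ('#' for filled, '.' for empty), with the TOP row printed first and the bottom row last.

Answer: ......
......
....#.
...##.
...#..
.####.
...#..
..##..
...#..

Derivation:
Drop 1: T rot3 at col 2 lands with bottom-row=0; cleared 0 line(s) (total 0); column heights now [0 0 2 3 0 0], max=3
Drop 2: I rot2 at col 1 lands with bottom-row=3; cleared 0 line(s) (total 0); column heights now [0 4 4 4 4 0], max=4
Drop 3: Z rot1 at col 3 lands with bottom-row=4; cleared 0 line(s) (total 0); column heights now [0 4 4 6 7 0], max=7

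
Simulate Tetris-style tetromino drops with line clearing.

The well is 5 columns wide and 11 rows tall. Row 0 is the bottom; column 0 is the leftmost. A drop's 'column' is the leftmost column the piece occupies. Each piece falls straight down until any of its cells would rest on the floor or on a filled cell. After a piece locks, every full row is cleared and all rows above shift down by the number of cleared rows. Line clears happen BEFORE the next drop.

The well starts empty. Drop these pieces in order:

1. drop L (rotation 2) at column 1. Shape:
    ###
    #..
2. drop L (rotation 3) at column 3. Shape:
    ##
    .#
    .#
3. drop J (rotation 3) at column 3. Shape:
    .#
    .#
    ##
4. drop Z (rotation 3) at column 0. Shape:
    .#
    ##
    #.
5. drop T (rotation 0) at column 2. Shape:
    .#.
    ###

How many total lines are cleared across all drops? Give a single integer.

Drop 1: L rot2 at col 1 lands with bottom-row=0; cleared 0 line(s) (total 0); column heights now [0 2 2 2 0], max=2
Drop 2: L rot3 at col 3 lands with bottom-row=0; cleared 0 line(s) (total 0); column heights now [0 2 2 3 3], max=3
Drop 3: J rot3 at col 3 lands with bottom-row=3; cleared 0 line(s) (total 0); column heights now [0 2 2 4 6], max=6
Drop 4: Z rot3 at col 0 lands with bottom-row=1; cleared 1 line(s) (total 1); column heights now [2 3 0 3 5], max=5
Drop 5: T rot0 at col 2 lands with bottom-row=5; cleared 0 line(s) (total 1); column heights now [2 3 6 7 6], max=7

Answer: 1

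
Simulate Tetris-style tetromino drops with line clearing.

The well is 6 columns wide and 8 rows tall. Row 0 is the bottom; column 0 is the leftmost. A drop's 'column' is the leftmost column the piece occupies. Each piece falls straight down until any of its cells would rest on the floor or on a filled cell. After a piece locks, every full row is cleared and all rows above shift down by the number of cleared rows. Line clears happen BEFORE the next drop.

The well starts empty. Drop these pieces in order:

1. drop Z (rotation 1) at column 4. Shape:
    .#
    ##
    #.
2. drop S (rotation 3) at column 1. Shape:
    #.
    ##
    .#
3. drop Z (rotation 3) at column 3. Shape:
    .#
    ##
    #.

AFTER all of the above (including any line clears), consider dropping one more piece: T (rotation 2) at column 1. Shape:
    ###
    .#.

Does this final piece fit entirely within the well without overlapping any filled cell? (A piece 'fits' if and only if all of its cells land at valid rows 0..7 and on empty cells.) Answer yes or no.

Answer: yes

Derivation:
Drop 1: Z rot1 at col 4 lands with bottom-row=0; cleared 0 line(s) (total 0); column heights now [0 0 0 0 2 3], max=3
Drop 2: S rot3 at col 1 lands with bottom-row=0; cleared 0 line(s) (total 0); column heights now [0 3 2 0 2 3], max=3
Drop 3: Z rot3 at col 3 lands with bottom-row=1; cleared 0 line(s) (total 0); column heights now [0 3 2 3 4 3], max=4
Test piece T rot2 at col 1 (width 3): heights before test = [0 3 2 3 4 3]; fits = True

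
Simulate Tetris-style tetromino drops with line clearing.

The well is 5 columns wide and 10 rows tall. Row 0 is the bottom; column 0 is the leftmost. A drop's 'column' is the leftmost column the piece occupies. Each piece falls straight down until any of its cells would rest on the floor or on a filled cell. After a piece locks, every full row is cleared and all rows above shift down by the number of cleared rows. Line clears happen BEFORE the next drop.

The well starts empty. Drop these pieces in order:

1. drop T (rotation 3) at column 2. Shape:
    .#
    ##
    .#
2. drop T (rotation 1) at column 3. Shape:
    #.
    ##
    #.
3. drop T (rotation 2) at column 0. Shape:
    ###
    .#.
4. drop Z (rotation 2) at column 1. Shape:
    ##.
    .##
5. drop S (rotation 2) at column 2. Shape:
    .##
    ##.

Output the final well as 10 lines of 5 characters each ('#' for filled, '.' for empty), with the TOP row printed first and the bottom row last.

Drop 1: T rot3 at col 2 lands with bottom-row=0; cleared 0 line(s) (total 0); column heights now [0 0 2 3 0], max=3
Drop 2: T rot1 at col 3 lands with bottom-row=3; cleared 0 line(s) (total 0); column heights now [0 0 2 6 5], max=6
Drop 3: T rot2 at col 0 lands with bottom-row=1; cleared 0 line(s) (total 0); column heights now [3 3 3 6 5], max=6
Drop 4: Z rot2 at col 1 lands with bottom-row=6; cleared 0 line(s) (total 0); column heights now [3 8 8 7 5], max=8
Drop 5: S rot2 at col 2 lands with bottom-row=8; cleared 0 line(s) (total 0); column heights now [3 8 9 10 10], max=10

Answer: ...##
..##.
.##..
..##.
...#.
...##
...#.
####.
.###.
...#.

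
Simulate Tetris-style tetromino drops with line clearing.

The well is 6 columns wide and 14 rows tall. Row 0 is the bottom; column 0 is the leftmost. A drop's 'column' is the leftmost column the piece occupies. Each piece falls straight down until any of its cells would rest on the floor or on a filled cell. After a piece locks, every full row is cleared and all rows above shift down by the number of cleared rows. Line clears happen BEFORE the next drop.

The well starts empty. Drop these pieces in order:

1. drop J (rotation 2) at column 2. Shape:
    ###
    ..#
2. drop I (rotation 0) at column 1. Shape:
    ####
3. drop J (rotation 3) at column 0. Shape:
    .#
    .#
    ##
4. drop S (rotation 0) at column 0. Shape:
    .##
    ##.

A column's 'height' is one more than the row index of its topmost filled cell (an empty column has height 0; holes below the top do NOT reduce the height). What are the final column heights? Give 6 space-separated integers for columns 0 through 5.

Answer: 7 8 8 3 3 0

Derivation:
Drop 1: J rot2 at col 2 lands with bottom-row=0; cleared 0 line(s) (total 0); column heights now [0 0 2 2 2 0], max=2
Drop 2: I rot0 at col 1 lands with bottom-row=2; cleared 0 line(s) (total 0); column heights now [0 3 3 3 3 0], max=3
Drop 3: J rot3 at col 0 lands with bottom-row=3; cleared 0 line(s) (total 0); column heights now [4 6 3 3 3 0], max=6
Drop 4: S rot0 at col 0 lands with bottom-row=6; cleared 0 line(s) (total 0); column heights now [7 8 8 3 3 0], max=8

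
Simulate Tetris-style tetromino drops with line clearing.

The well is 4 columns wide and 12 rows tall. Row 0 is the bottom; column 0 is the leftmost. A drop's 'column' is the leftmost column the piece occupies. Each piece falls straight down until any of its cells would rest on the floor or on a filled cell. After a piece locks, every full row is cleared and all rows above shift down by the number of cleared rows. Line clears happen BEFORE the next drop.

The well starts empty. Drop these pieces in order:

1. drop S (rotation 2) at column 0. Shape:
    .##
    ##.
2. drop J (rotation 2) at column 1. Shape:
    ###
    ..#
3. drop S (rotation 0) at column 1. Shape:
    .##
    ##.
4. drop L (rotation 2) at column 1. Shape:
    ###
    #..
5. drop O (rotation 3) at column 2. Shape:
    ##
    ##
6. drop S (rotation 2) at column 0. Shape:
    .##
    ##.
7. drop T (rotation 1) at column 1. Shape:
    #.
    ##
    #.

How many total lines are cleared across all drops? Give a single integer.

Answer: 1

Derivation:
Drop 1: S rot2 at col 0 lands with bottom-row=0; cleared 0 line(s) (total 0); column heights now [1 2 2 0], max=2
Drop 2: J rot2 at col 1 lands with bottom-row=1; cleared 0 line(s) (total 0); column heights now [1 3 3 3], max=3
Drop 3: S rot0 at col 1 lands with bottom-row=3; cleared 0 line(s) (total 0); column heights now [1 4 5 5], max=5
Drop 4: L rot2 at col 1 lands with bottom-row=4; cleared 0 line(s) (total 0); column heights now [1 6 6 6], max=6
Drop 5: O rot3 at col 2 lands with bottom-row=6; cleared 0 line(s) (total 0); column heights now [1 6 8 8], max=8
Drop 6: S rot2 at col 0 lands with bottom-row=7; cleared 1 line(s) (total 1); column heights now [1 8 8 7], max=8
Drop 7: T rot1 at col 1 lands with bottom-row=8; cleared 0 line(s) (total 1); column heights now [1 11 10 7], max=11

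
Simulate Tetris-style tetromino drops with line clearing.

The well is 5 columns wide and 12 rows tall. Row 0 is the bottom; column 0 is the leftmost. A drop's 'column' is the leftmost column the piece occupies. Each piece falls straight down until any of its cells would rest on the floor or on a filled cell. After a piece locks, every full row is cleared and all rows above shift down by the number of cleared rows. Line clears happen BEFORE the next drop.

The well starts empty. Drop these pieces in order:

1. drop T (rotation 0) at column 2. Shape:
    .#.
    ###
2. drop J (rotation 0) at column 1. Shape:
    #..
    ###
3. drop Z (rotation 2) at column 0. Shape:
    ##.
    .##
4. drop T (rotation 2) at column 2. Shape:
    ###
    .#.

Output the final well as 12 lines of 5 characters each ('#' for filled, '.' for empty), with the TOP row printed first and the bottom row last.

Answer: .....
.....
.....
.....
.....
.....
.....
.###.
.#...
.###.
...#.
..###

Derivation:
Drop 1: T rot0 at col 2 lands with bottom-row=0; cleared 0 line(s) (total 0); column heights now [0 0 1 2 1], max=2
Drop 2: J rot0 at col 1 lands with bottom-row=2; cleared 0 line(s) (total 0); column heights now [0 4 3 3 1], max=4
Drop 3: Z rot2 at col 0 lands with bottom-row=4; cleared 0 line(s) (total 0); column heights now [6 6 5 3 1], max=6
Drop 4: T rot2 at col 2 lands with bottom-row=4; cleared 1 line(s) (total 1); column heights now [0 5 5 5 1], max=5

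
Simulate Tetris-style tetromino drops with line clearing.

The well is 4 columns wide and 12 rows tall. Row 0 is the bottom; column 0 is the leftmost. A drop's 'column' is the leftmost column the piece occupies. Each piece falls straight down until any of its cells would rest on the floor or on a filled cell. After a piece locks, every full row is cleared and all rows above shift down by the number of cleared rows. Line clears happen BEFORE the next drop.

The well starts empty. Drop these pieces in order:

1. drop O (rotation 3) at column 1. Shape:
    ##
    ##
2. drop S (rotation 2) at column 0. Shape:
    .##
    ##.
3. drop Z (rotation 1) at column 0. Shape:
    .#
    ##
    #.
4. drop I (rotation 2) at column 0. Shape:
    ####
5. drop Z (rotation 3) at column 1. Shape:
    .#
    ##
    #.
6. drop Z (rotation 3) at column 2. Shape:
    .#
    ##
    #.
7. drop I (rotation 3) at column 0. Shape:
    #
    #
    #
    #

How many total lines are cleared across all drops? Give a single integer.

Answer: 1

Derivation:
Drop 1: O rot3 at col 1 lands with bottom-row=0; cleared 0 line(s) (total 0); column heights now [0 2 2 0], max=2
Drop 2: S rot2 at col 0 lands with bottom-row=2; cleared 0 line(s) (total 0); column heights now [3 4 4 0], max=4
Drop 3: Z rot1 at col 0 lands with bottom-row=3; cleared 0 line(s) (total 0); column heights now [5 6 4 0], max=6
Drop 4: I rot2 at col 0 lands with bottom-row=6; cleared 1 line(s) (total 1); column heights now [5 6 4 0], max=6
Drop 5: Z rot3 at col 1 lands with bottom-row=6; cleared 0 line(s) (total 1); column heights now [5 8 9 0], max=9
Drop 6: Z rot3 at col 2 lands with bottom-row=9; cleared 0 line(s) (total 1); column heights now [5 8 11 12], max=12
Drop 7: I rot3 at col 0 lands with bottom-row=5; cleared 0 line(s) (total 1); column heights now [9 8 11 12], max=12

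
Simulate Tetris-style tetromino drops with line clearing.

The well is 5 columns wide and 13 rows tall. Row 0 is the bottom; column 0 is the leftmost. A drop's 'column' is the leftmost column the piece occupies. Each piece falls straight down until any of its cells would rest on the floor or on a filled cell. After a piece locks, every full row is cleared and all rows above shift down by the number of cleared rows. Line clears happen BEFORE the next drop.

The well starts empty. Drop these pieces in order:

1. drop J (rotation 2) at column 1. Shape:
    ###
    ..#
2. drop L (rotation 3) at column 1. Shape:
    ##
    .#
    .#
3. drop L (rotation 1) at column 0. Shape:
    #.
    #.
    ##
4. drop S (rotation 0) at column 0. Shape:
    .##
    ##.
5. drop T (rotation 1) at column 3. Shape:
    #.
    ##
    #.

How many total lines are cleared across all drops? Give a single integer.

Drop 1: J rot2 at col 1 lands with bottom-row=0; cleared 0 line(s) (total 0); column heights now [0 2 2 2 0], max=2
Drop 2: L rot3 at col 1 lands with bottom-row=2; cleared 0 line(s) (total 0); column heights now [0 5 5 2 0], max=5
Drop 3: L rot1 at col 0 lands with bottom-row=5; cleared 0 line(s) (total 0); column heights now [8 6 5 2 0], max=8
Drop 4: S rot0 at col 0 lands with bottom-row=8; cleared 0 line(s) (total 0); column heights now [9 10 10 2 0], max=10
Drop 5: T rot1 at col 3 lands with bottom-row=2; cleared 0 line(s) (total 0); column heights now [9 10 10 5 4], max=10

Answer: 0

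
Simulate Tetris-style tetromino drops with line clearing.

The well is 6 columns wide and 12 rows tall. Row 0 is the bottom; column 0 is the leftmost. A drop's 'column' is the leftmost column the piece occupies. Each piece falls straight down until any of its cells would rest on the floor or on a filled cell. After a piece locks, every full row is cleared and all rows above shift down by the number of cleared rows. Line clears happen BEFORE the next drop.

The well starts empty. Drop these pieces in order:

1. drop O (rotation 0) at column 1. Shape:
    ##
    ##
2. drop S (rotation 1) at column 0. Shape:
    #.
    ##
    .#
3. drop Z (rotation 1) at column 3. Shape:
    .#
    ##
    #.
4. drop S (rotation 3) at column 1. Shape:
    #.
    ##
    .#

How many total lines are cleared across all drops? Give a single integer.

Drop 1: O rot0 at col 1 lands with bottom-row=0; cleared 0 line(s) (total 0); column heights now [0 2 2 0 0 0], max=2
Drop 2: S rot1 at col 0 lands with bottom-row=2; cleared 0 line(s) (total 0); column heights now [5 4 2 0 0 0], max=5
Drop 3: Z rot1 at col 3 lands with bottom-row=0; cleared 0 line(s) (total 0); column heights now [5 4 2 2 3 0], max=5
Drop 4: S rot3 at col 1 lands with bottom-row=3; cleared 0 line(s) (total 0); column heights now [5 6 5 2 3 0], max=6

Answer: 0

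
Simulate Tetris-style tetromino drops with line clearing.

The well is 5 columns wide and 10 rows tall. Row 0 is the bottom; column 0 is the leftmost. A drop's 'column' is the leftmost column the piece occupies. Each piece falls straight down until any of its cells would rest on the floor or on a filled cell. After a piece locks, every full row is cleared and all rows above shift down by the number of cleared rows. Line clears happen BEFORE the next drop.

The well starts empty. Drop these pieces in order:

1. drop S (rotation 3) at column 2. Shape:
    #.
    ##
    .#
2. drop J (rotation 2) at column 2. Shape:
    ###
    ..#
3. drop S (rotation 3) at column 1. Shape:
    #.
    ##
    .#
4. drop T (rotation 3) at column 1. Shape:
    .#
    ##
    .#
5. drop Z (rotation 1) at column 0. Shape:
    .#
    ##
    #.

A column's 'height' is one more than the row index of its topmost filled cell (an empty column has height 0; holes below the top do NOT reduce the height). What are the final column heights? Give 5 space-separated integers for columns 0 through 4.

Answer: 9 10 9 4 4

Derivation:
Drop 1: S rot3 at col 2 lands with bottom-row=0; cleared 0 line(s) (total 0); column heights now [0 0 3 2 0], max=3
Drop 2: J rot2 at col 2 lands with bottom-row=2; cleared 0 line(s) (total 0); column heights now [0 0 4 4 4], max=4
Drop 3: S rot3 at col 1 lands with bottom-row=4; cleared 0 line(s) (total 0); column heights now [0 7 6 4 4], max=7
Drop 4: T rot3 at col 1 lands with bottom-row=6; cleared 0 line(s) (total 0); column heights now [0 8 9 4 4], max=9
Drop 5: Z rot1 at col 0 lands with bottom-row=7; cleared 0 line(s) (total 0); column heights now [9 10 9 4 4], max=10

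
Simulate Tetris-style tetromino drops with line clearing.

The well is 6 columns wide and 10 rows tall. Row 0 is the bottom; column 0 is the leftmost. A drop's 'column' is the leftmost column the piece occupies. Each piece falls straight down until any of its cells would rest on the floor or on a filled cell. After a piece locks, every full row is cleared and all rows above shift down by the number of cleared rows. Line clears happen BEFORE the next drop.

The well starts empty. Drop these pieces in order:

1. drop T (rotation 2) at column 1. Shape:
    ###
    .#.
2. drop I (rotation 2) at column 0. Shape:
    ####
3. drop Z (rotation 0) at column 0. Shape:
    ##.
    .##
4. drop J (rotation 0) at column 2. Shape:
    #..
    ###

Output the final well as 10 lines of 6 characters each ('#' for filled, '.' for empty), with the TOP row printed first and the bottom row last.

Answer: ......
......
......
......
..#...
#####.
.##...
####..
.###..
..#...

Derivation:
Drop 1: T rot2 at col 1 lands with bottom-row=0; cleared 0 line(s) (total 0); column heights now [0 2 2 2 0 0], max=2
Drop 2: I rot2 at col 0 lands with bottom-row=2; cleared 0 line(s) (total 0); column heights now [3 3 3 3 0 0], max=3
Drop 3: Z rot0 at col 0 lands with bottom-row=3; cleared 0 line(s) (total 0); column heights now [5 5 4 3 0 0], max=5
Drop 4: J rot0 at col 2 lands with bottom-row=4; cleared 0 line(s) (total 0); column heights now [5 5 6 5 5 0], max=6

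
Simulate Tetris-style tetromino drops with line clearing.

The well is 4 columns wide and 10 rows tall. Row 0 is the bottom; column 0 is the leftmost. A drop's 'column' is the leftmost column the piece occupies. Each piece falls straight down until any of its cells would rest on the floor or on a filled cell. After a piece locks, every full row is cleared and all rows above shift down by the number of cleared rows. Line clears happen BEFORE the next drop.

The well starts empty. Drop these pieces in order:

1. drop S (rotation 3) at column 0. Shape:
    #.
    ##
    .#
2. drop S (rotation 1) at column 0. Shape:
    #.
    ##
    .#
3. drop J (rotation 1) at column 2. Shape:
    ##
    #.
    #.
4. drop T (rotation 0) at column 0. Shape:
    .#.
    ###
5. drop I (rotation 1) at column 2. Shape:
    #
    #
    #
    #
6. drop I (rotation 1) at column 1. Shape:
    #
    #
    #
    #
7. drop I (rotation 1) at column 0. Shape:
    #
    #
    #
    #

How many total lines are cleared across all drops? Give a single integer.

Drop 1: S rot3 at col 0 lands with bottom-row=0; cleared 0 line(s) (total 0); column heights now [3 2 0 0], max=3
Drop 2: S rot1 at col 0 lands with bottom-row=2; cleared 0 line(s) (total 0); column heights now [5 4 0 0], max=5
Drop 3: J rot1 at col 2 lands with bottom-row=0; cleared 1 line(s) (total 1); column heights now [4 3 2 0], max=4
Drop 4: T rot0 at col 0 lands with bottom-row=4; cleared 0 line(s) (total 1); column heights now [5 6 5 0], max=6
Drop 5: I rot1 at col 2 lands with bottom-row=5; cleared 0 line(s) (total 1); column heights now [5 6 9 0], max=9
Drop 6: I rot1 at col 1 lands with bottom-row=6; cleared 0 line(s) (total 1); column heights now [5 10 9 0], max=10
Drop 7: I rot1 at col 0 lands with bottom-row=5; cleared 0 line(s) (total 1); column heights now [9 10 9 0], max=10

Answer: 1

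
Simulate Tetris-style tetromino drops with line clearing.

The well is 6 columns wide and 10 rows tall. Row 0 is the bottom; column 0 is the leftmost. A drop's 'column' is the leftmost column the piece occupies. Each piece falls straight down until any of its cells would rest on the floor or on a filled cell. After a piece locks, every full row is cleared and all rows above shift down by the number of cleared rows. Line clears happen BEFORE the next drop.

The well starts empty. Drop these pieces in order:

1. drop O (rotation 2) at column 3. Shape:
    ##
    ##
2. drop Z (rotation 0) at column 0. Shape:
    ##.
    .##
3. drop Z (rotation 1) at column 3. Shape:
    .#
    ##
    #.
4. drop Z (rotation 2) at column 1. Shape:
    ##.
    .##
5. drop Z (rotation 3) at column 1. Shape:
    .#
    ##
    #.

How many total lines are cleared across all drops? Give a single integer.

Answer: 0

Derivation:
Drop 1: O rot2 at col 3 lands with bottom-row=0; cleared 0 line(s) (total 0); column heights now [0 0 0 2 2 0], max=2
Drop 2: Z rot0 at col 0 lands with bottom-row=0; cleared 0 line(s) (total 0); column heights now [2 2 1 2 2 0], max=2
Drop 3: Z rot1 at col 3 lands with bottom-row=2; cleared 0 line(s) (total 0); column heights now [2 2 1 4 5 0], max=5
Drop 4: Z rot2 at col 1 lands with bottom-row=4; cleared 0 line(s) (total 0); column heights now [2 6 6 5 5 0], max=6
Drop 5: Z rot3 at col 1 lands with bottom-row=6; cleared 0 line(s) (total 0); column heights now [2 8 9 5 5 0], max=9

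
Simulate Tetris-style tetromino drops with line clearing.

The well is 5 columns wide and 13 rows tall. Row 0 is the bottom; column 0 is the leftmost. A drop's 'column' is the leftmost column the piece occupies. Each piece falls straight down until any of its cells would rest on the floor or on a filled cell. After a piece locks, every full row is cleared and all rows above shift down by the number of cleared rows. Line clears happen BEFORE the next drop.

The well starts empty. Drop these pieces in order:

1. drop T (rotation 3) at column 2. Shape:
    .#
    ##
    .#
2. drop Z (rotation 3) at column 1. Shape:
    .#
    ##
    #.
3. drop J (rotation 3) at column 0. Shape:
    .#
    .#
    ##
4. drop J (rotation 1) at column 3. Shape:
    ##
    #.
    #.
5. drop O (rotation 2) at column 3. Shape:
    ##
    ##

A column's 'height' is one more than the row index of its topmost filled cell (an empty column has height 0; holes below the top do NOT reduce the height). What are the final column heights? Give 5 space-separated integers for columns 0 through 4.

Drop 1: T rot3 at col 2 lands with bottom-row=0; cleared 0 line(s) (total 0); column heights now [0 0 2 3 0], max=3
Drop 2: Z rot3 at col 1 lands with bottom-row=1; cleared 0 line(s) (total 0); column heights now [0 3 4 3 0], max=4
Drop 3: J rot3 at col 0 lands with bottom-row=3; cleared 0 line(s) (total 0); column heights now [4 6 4 3 0], max=6
Drop 4: J rot1 at col 3 lands with bottom-row=3; cleared 0 line(s) (total 0); column heights now [4 6 4 6 6], max=6
Drop 5: O rot2 at col 3 lands with bottom-row=6; cleared 0 line(s) (total 0); column heights now [4 6 4 8 8], max=8

Answer: 4 6 4 8 8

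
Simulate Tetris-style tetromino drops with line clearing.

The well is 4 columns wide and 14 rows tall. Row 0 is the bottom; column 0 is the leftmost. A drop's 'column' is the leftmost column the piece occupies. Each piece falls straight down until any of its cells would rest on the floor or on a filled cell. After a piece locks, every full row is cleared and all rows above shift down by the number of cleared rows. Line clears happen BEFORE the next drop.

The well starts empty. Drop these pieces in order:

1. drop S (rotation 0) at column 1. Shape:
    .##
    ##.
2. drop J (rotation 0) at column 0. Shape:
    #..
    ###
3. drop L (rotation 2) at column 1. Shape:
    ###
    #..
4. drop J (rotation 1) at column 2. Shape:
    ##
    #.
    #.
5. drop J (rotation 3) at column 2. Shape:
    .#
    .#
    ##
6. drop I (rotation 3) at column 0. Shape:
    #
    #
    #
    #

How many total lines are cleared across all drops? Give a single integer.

Answer: 1

Derivation:
Drop 1: S rot0 at col 1 lands with bottom-row=0; cleared 0 line(s) (total 0); column heights now [0 1 2 2], max=2
Drop 2: J rot0 at col 0 lands with bottom-row=2; cleared 0 line(s) (total 0); column heights now [4 3 3 2], max=4
Drop 3: L rot2 at col 1 lands with bottom-row=3; cleared 0 line(s) (total 0); column heights now [4 5 5 5], max=5
Drop 4: J rot1 at col 2 lands with bottom-row=5; cleared 0 line(s) (total 0); column heights now [4 5 8 8], max=8
Drop 5: J rot3 at col 2 lands with bottom-row=8; cleared 0 line(s) (total 0); column heights now [4 5 9 11], max=11
Drop 6: I rot3 at col 0 lands with bottom-row=4; cleared 1 line(s) (total 1); column heights now [7 4 8 10], max=10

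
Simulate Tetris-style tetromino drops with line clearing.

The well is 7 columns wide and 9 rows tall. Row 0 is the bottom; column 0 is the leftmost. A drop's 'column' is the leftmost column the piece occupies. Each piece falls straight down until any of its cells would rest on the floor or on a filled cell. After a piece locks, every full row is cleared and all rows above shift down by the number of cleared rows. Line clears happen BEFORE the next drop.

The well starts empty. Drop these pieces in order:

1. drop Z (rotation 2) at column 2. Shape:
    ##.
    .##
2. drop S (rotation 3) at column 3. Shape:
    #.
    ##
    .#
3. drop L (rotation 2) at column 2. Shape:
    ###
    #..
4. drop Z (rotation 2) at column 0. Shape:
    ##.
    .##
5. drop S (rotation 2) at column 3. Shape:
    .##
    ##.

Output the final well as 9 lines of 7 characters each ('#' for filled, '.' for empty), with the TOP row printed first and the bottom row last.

Drop 1: Z rot2 at col 2 lands with bottom-row=0; cleared 0 line(s) (total 0); column heights now [0 0 2 2 1 0 0], max=2
Drop 2: S rot3 at col 3 lands with bottom-row=1; cleared 0 line(s) (total 0); column heights now [0 0 2 4 3 0 0], max=4
Drop 3: L rot2 at col 2 lands with bottom-row=3; cleared 0 line(s) (total 0); column heights now [0 0 5 5 5 0 0], max=5
Drop 4: Z rot2 at col 0 lands with bottom-row=5; cleared 0 line(s) (total 0); column heights now [7 7 6 5 5 0 0], max=7
Drop 5: S rot2 at col 3 lands with bottom-row=5; cleared 0 line(s) (total 0); column heights now [7 7 6 6 7 7 0], max=7

Answer: .......
.......
##..##.
.####..
..###..
..##...
...##..
..###..
...##..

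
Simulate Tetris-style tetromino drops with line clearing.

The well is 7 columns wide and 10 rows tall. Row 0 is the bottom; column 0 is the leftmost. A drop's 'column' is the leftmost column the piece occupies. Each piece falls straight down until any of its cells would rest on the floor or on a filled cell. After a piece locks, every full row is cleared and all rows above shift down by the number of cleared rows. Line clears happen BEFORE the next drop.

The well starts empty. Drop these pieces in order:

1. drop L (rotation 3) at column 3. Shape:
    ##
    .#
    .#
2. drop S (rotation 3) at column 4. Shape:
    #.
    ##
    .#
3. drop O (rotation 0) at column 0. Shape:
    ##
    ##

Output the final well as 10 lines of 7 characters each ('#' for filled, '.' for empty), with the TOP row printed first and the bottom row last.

Answer: .......
.......
.......
.......
.......
....#..
....##.
...###.
##..#..
##..#..

Derivation:
Drop 1: L rot3 at col 3 lands with bottom-row=0; cleared 0 line(s) (total 0); column heights now [0 0 0 3 3 0 0], max=3
Drop 2: S rot3 at col 4 lands with bottom-row=2; cleared 0 line(s) (total 0); column heights now [0 0 0 3 5 4 0], max=5
Drop 3: O rot0 at col 0 lands with bottom-row=0; cleared 0 line(s) (total 0); column heights now [2 2 0 3 5 4 0], max=5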